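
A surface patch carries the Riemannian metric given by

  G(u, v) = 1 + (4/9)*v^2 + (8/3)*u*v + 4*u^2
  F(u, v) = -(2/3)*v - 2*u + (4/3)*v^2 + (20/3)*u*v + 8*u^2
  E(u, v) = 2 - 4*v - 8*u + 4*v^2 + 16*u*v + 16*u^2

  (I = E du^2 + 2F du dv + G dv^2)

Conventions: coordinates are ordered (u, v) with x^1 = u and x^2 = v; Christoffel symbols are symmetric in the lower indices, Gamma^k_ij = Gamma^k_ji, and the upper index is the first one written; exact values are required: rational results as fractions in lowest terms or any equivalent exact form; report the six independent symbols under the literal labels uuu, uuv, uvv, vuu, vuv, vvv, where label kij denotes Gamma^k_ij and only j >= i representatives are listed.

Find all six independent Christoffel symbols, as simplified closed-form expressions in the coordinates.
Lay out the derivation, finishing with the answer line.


E = 2 - 4*v - 8*u + 4*v^2 + 16*u*v + 16*u^2; F = -(2/3)*v - 2*u + (4/3)*v^2 + (20/3)*u*v + 8*u^2; G = 1 + (4/9)*v^2 + (8/3)*u*v + 4*u^2
Gamma^k_ij = (1/2) g^{kl} (d_i g_jl + d_j g_il - d_l g_ij), with g^inv = (1/(EG-F^2)) [[G, -F], [-F, E]]
first partials: E_u = -8 + 16*v + 32*u, E_v = -4 + 8*v + 16*u, F_u = -2 + (20/3)*v + 16*u, F_v = -2/3 + (8/3)*v + (20/3)*u, G_u = (8/3)*v + 8*u, G_v = (8/9)*v + (8/3)*u
D = EG - F^2 = 2 - 4*v - 8*u + (40/9)*v^2 + (56/3)*u*v + 20*u^2
expanded: Gamma^u_uu = (G E_u - 2F F_u + F E_v)/(2D), Gamma^u_uv = (G E_v - F G_u)/(2D), Gamma^u_vv = (2G F_v - G G_u - F G_v)/(2D), Gamma^v_uu = (2E F_u - E E_v - F E_u)/(2D), Gamma^v_uv = (E G_u - F E_v)/(2D), Gamma^v_vv = (E G_v - 2F F_v + F G_u)/(2D); substitute and cancel common factors

Answer: Gamma_uuu = (72*u + 36*v - 18)/(90*u^2 + 84*u*v - 36*u + 20*v^2 - 18*v + 9), Gamma_uuv = (36*u + 18*v - 9)/(90*u^2 + 84*u*v - 36*u + 20*v^2 - 18*v + 9), Gamma_uvv = (12*u + 6*v - 3)/(90*u^2 + 84*u*v - 36*u + 20*v^2 - 18*v + 9), Gamma_vuu = (36*u + 12*v)/(90*u^2 + 84*u*v - 36*u + 20*v^2 - 18*v + 9), Gamma_vuv = (18*u + 6*v)/(90*u^2 + 84*u*v - 36*u + 20*v^2 - 18*v + 9), Gamma_vvv = (6*u + 2*v)/(90*u^2 + 84*u*v - 36*u + 20*v^2 - 18*v + 9)


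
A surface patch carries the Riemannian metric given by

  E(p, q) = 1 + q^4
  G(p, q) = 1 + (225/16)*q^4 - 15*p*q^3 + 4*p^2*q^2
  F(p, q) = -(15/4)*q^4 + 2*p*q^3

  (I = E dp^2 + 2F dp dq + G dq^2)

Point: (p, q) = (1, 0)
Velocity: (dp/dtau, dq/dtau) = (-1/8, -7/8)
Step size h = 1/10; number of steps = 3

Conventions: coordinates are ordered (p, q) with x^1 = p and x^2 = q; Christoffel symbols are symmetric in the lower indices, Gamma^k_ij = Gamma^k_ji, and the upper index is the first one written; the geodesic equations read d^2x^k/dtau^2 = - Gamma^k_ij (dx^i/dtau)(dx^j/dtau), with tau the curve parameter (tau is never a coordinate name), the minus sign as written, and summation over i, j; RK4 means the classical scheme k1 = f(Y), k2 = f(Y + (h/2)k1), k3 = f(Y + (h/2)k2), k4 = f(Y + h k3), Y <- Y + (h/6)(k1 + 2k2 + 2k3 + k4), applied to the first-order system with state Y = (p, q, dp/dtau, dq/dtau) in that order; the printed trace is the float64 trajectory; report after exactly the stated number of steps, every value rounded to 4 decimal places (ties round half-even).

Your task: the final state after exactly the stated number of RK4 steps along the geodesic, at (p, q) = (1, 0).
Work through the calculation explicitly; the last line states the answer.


f(Y) = (dp/dtau, dq/dtau, -Gamma^p_ij Y'^i Y'^j, -Gamma^q_ij Y'^i Y'^j) with the Gammas evaluated at the stage position; h = 0.100000; intermediate values shown to 6 dp
step 0: p = 1.0000, q = 0.0000, dp/dtau = -0.1250, dq/dtau = -0.8750
step 1:
  k1: at (p, q) = (1.000000, 0.000000), (dp/dtau, dq/dtau) = (-0.125000, -0.875000); Gamma_ppp = 0.000000, Gamma_ppq = 0.000000, Gamma_pqq = 0.000000, Gamma_qpp = 0.000000, Gamma_qpq = 0.000000, Gamma_qqq = 0.000000; k1 = (-0.125000, -0.875000, 0.000000, 0.000000)
  k2: at (p, q) = (0.993750, -0.043750), (dp/dtau, dq/dtau) = (-0.125000, -0.875000); Gamma_ppp = 0.000000, Gamma_ppq = -0.000166, Gamma_pqq = 0.004393, Gamma_qpp = 0.000000, Gamma_qpq = 0.008164, Gamma_qqq = -0.216057; k2 = (-0.125000, -0.875000, -0.003327, 0.163632)
  k3: at (p, q) = (0.993750, -0.043750), (dp/dtau, dq/dtau) = (-0.125166, -0.866818); Gamma_ppp = 0.000000, Gamma_ppq = -0.000166, Gamma_pqq = 0.004393, Gamma_qpp = 0.000000, Gamma_qpq = 0.008164, Gamma_qqq = -0.216057; k3 = (-0.125166, -0.866818, -0.003265, 0.160568)
  k4: at (p, q) = (0.987483, -0.086682), (dp/dtau, dq/dtau) = (-0.125326, -0.858943); Gamma_ppp = 0.000000, Gamma_ppq = -0.001253, Gamma_pqq = 0.018969, Gamma_qpp = 0.000000, Gamma_qpq = 0.033240, Gamma_qqq = -0.503328; k4 = (-0.125326, -0.858943, -0.013725, 0.364191)
  Y <- Y + (h/6)(k1 + 2k2 + 2k3 + k4): p = 0.9875, q = -0.0870, dp/dtau = -0.1254, dq/dtau = -0.8581
step 2:
  k1: at (p, q) = (0.987489, -0.086960), (dp/dtau, dq/dtau) = (-0.125448, -0.858123); Gamma_ppp = 0.000000, Gamma_ppq = -0.001264, Gamma_pqq = 0.019101, Gamma_qpp = 0.000000, Gamma_qpq = 0.033460, Gamma_qqq = -0.505433; k1 = (-0.125448, -0.858123, -0.013793, 0.364985)
  k2: at (p, q) = (0.981217, -0.129866), (dp/dtau, dq/dtau) = (-0.126138, -0.839874); Gamma_ppp = 0.000000, Gamma_ppq = -0.003977, Gamma_pqq = 0.044961, Gamma_qpp = 0.000000, Gamma_qpq = 0.075009, Gamma_qqq = -0.848021; k2 = (-0.126138, -0.839874, -0.030872, 0.582291)
  k3: at (p, q) = (0.981182, -0.128953), (dp/dtau, dq/dtau) = (-0.126992, -0.829009); Gamma_ppp = 0.000000, Gamma_ppq = -0.003900, Gamma_pqq = 0.044296, Gamma_qpp = 0.000000, Gamma_qpq = 0.073968, Gamma_qqq = -0.840186; k3 = (-0.126992, -0.829009, -0.029621, 0.561849)
  k4: at (p, q) = (0.974790, -0.169861), (dp/dtau, dq/dtau) = (-0.128411, -0.801939); Gamma_ppp = 0.000000, Gamma_ppq = -0.008210, Gamma_pqq = 0.077904, Gamma_qpp = 0.000000, Gamma_qpq = 0.125021, Gamma_qqq = -1.186292; k4 = (-0.128411, -0.801939, -0.048410, 0.737163)
  Y <- Y + (h/6)(k1 + 2k2 + 2k3 + k4): p = 0.9748, q = -0.1703, dp/dtau = -0.1285, dq/dtau = -0.8016
step 3:
  k1: at (p, q) = (0.974820, -0.170257), (dp/dtau, dq/dtau) = (-0.128502, -0.801616); Gamma_ppp = 0.000000, Gamma_ppq = -0.008260, Gamma_pqq = 0.078267, Gamma_qpp = 0.000000, Gamma_qpq = 0.125560, Gamma_qqq = -1.189753; k1 = (-0.128502, -0.801616, -0.048592, 0.738654)
  k2: at (p, q) = (0.968395, -0.210338), (dp/dtau, dq/dtau) = (-0.130931, -0.764684); Gamma_ppp = 0.000000, Gamma_ppq = -0.013987, Gamma_pqq = 0.116848, Gamma_qpp = 0.000000, Gamma_qpq = 0.181245, Gamma_qqq = -1.514123; k2 = (-0.130931, -0.764684, -0.065525, 0.849077)
  k3: at (p, q) = (0.968274, -0.208491), (dp/dtau, dq/dtau) = (-0.131778, -0.759162); Gamma_ppp = 0.000000, Gamma_ppq = -0.013699, Gamma_pqq = 0.114994, Gamma_qpp = 0.000000, Gamma_qpq = 0.178616, Gamma_qqq = -1.499342; k3 = (-0.131778, -0.759162, -0.063533, 0.828375)
  k4: at (p, q) = (0.961643, -0.246173), (dp/dtau, dq/dtau) = (-0.134855, -0.718779); Gamma_ppp = 0.000000, Gamma_ppq = -0.019962, Gamma_pqq = 0.152837, Gamma_qpp = 0.000000, Gamma_qpq = 0.230816, Gamma_qqq = -1.767211; k4 = (-0.134855, -0.718779, -0.075092, 0.868271)
  Y <- Y + (h/6)(k1 + 2k2 + 2k3 + k4): p = 0.9617, q = -0.2464, dp/dtau = -0.1349, dq/dtau = -0.7189

Answer: p = 0.9617, q = -0.2464, dp/dtau = -0.1349, dq/dtau = -0.7189


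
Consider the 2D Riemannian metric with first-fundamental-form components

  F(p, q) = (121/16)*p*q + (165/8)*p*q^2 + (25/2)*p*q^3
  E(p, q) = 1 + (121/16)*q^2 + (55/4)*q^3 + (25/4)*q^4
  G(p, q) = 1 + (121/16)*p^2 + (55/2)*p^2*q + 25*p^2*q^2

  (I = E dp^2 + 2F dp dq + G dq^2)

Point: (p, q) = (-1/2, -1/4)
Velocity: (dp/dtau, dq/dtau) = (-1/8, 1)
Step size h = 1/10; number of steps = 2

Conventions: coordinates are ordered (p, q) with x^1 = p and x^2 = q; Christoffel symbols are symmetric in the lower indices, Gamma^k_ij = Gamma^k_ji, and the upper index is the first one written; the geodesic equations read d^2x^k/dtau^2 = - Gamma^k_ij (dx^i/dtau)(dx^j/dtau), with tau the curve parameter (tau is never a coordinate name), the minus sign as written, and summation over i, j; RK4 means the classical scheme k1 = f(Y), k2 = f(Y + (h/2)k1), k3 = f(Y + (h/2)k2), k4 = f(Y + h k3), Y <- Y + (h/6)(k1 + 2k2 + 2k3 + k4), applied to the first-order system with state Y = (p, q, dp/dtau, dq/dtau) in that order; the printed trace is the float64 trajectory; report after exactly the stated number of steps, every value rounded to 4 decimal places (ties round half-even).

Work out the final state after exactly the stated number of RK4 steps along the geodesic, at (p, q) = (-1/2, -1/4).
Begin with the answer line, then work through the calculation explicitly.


Answer: p = -0.5365, q = -0.0743, dp/dtau = -0.2180, dq/dtau = 0.7590

f(Y) = (dp/dtau, dq/dtau, -Gamma^p_ij Y'^i Y'^j, -Gamma^q_ij Y'^i Y'^j) with the Gammas evaluated at the stage position; h = 0.100000; intermediate values shown to 6 dp
step 0: p = -0.5000, q = -0.2500, dp/dtau = -0.1250, dq/dtau = 1.0000
step 1:
  k1: at (p, q) = (-0.500000, -0.250000), (dp/dtau, dq/dtau) = (-0.125000, 1.000000); Gamma_ppp = 0.000000, Gamma_ppq = -0.431975, Gamma_pqq = 0.719958, Gamma_qpp = 0.000000, Gamma_qpq = -0.609846, Gamma_qqq = 1.016411; k1 = (-0.125000, 1.000000, -0.827951, -1.168872)
  k2: at (p, q) = (-0.506250, -0.200000), (dp/dtau, dq/dtau) = (-0.166398, 0.941556); Gamma_ppp = 0.000000, Gamma_ppq = -0.396249, Gamma_pqq = 0.573146, Gamma_qpp = 0.000000, Gamma_qpq = -0.780116, Gamma_qqq = 1.128382; k2 = (-0.166398, 0.941556, -0.632273, -1.244788)
  k3: at (p, q) = (-0.508320, -0.202922), (dp/dtau, dq/dtau) = (-0.156614, 0.937761); Gamma_ppp = 0.000000, Gamma_ppq = -0.397812, Gamma_pqq = 0.582623, Gamma_qpp = 0.000000, Gamma_qpq = -0.771102, Gamma_qqq = 1.129333; k3 = (-0.156614, 0.937761, -0.629206, -1.219627)
  k4: at (p, q) = (-0.515661, -0.156224), (dp/dtau, dq/dtau) = (-0.187921, 0.878037); Gamma_ppp = 0.000000, Gamma_ppq = -0.334955, Gamma_pqq = 0.438634, Gamma_qpp = 0.000000, Gamma_qpq = -0.922602, Gamma_qqq = 1.208174; k4 = (-0.187921, 0.878037, -0.448701, -1.235902)
  Y <- Y + (h/6)(k1 + 2k2 + 2k3 + k4): p = -0.5160, q = -0.1561, dp/dtau = -0.1883, dq/dtau = 0.8778
step 2:
  k1: at (p, q) = (-0.515982, -0.156055), (dp/dtau, dq/dtau) = (-0.188327, 0.877773); Gamma_ppp = 0.000000, Gamma_ppq = -0.334500, Gamma_pqq = 0.438123, Gamma_qpp = 0.000000, Gamma_qpq = -0.923147, Gamma_qqq = 1.209123; k1 = (-0.188327, 0.877773, -0.448159, -1.236820)
  k2: at (p, q) = (-0.525399, -0.112167), (dp/dtau, dq/dtau) = (-0.210735, 0.815932); Gamma_ppp = 0.000000, Gamma_ppq = -0.252707, Gamma_pqq = 0.303248, Gamma_qpp = 0.000000, Gamma_qpq = -1.049294, Gamma_qqq = 1.259150; k2 = (-0.210735, 0.815932, -0.288789, -1.199116)
  k3: at (p, q) = (-0.526519, -0.115259), (dp/dtau, dq/dtau) = (-0.202766, 0.817817); Gamma_ppp = 0.000000, Gamma_ppq = -0.258029, Gamma_pqq = 0.312501, Gamma_qpp = 0.000000, Gamma_qpq = -1.040751, Gamma_qqq = 1.260464; k3 = (-0.202766, 0.817817, -0.294585, -1.188197)
  k4: at (p, q) = (-0.536259, -0.074274), (dp/dtau, dq/dtau) = (-0.217785, 0.758954); Gamma_ppp = 0.000000, Gamma_ppq = -0.170101, Gamma_pqq = 0.191746, Gamma_qpp = 0.000000, Gamma_qpq = -1.139208, Gamma_qqq = 1.284164; k4 = (-0.217785, 0.758954, -0.166679, -1.116289)
  Y <- Y + (h/6)(k1 + 2k2 + 2k3 + k4): p = -0.5365, q = -0.0743, dp/dtau = -0.2180, dq/dtau = 0.7590


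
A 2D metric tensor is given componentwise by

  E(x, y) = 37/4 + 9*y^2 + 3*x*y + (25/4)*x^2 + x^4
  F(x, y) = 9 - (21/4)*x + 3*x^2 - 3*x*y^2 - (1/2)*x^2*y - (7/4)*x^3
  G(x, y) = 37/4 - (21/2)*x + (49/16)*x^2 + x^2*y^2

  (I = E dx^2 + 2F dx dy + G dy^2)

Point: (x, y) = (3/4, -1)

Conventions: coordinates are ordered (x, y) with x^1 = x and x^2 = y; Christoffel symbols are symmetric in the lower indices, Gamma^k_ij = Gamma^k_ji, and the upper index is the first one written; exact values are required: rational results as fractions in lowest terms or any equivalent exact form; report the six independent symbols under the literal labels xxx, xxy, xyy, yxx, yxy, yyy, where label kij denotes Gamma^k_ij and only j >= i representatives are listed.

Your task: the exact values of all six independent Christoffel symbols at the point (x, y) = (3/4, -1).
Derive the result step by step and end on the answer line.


E = 5077/256, F = 1035/256, G = 937/256 at the point
E_x = 129/16, E_y = -63/4, F_x = -381/64, F_y = 135/32, G_x = -141/32, G_y = -9/8
EG - F^2 = 921481/16384;  g^inv = (16384/921481) * [[937/256, -1035/256], [-1035/256, 5077/256]]
first-kind symbols [ij,l] = (1/2)(d_i g_jl + d_j g_il - d_l g_ij): [xx,x] = E_x/2 = 129/32, [xx,y] = F_x - E_y/2 = 123/64, [xy,x] = E_y/2 = -63/8, [xy,y] = G_x/2 = -141/64, [yy,x] = F_y - G_x/2 = 411/64, [yy,y] = G_y/2 = -9/16
Gamma^x_ij = (G*[ij,x] - F*[ij,y])/(EG - F^2), Gamma^y_ij = (E*[ij,y] - F*[ij,x])/(EG - F^2)

Answer: Gamma_xxx = 114441/921481, Gamma_xxy = -326313/921481, Gamma_xyy = 38397/83771, Gamma_yxx = 357441/921481, Gamma_yxy = -194217/921481, Gamma_yyy = -55287/83771


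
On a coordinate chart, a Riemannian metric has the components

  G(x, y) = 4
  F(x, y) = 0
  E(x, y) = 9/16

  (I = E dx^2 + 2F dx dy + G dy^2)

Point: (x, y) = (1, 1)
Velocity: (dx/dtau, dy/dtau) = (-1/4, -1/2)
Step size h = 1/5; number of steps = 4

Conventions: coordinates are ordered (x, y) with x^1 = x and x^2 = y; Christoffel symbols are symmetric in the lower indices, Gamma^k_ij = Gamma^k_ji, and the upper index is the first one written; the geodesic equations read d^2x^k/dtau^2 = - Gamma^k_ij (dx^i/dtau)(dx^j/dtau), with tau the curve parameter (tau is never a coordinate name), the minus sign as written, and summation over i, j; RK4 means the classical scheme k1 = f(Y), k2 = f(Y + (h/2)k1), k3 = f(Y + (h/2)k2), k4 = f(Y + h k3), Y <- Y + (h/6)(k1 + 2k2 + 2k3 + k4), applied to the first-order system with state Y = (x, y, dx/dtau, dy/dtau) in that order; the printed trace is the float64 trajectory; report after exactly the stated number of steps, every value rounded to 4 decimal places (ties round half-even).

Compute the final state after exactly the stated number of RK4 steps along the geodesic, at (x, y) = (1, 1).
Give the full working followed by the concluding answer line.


f(Y) = (dx/dtau, dy/dtau, -Gamma^x_ij Y'^i Y'^j, -Gamma^y_ij Y'^i Y'^j) with the Gammas evaluated at the stage position; h = 0.200000; intermediate values shown to 6 dp
step 0: x = 1.0000, y = 1.0000, dx/dtau = -0.2500, dy/dtau = -0.5000
step 1:
  k1: at (x, y) = (1.000000, 1.000000), (dx/dtau, dy/dtau) = (-0.250000, -0.500000); Gamma_xxx = 0.000000, Gamma_xxy = 0.000000, Gamma_xyy = 0.000000, Gamma_yxx = 0.000000, Gamma_yxy = 0.000000, Gamma_yyy = 0.000000; k1 = (-0.250000, -0.500000, 0.000000, 0.000000)
  k2: at (x, y) = (0.975000, 0.950000), (dx/dtau, dy/dtau) = (-0.250000, -0.500000); Gamma_xxx = 0.000000, Gamma_xxy = 0.000000, Gamma_xyy = 0.000000, Gamma_yxx = 0.000000, Gamma_yxy = 0.000000, Gamma_yyy = 0.000000; k2 = (-0.250000, -0.500000, 0.000000, 0.000000)
  k3: at (x, y) = (0.975000, 0.950000), (dx/dtau, dy/dtau) = (-0.250000, -0.500000); Gamma_xxx = 0.000000, Gamma_xxy = 0.000000, Gamma_xyy = 0.000000, Gamma_yxx = 0.000000, Gamma_yxy = 0.000000, Gamma_yyy = 0.000000; k3 = (-0.250000, -0.500000, 0.000000, 0.000000)
  k4: at (x, y) = (0.950000, 0.900000), (dx/dtau, dy/dtau) = (-0.250000, -0.500000); Gamma_xxx = 0.000000, Gamma_xxy = 0.000000, Gamma_xyy = 0.000000, Gamma_yxx = 0.000000, Gamma_yxy = 0.000000, Gamma_yyy = 0.000000; k4 = (-0.250000, -0.500000, 0.000000, 0.000000)
  Y <- Y + (h/6)(k1 + 2k2 + 2k3 + k4): x = 0.9500, y = 0.9000, dx/dtau = -0.2500, dy/dtau = -0.5000
step 2:
  k1: at (x, y) = (0.950000, 0.900000), (dx/dtau, dy/dtau) = (-0.250000, -0.500000); Gamma_xxx = 0.000000, Gamma_xxy = 0.000000, Gamma_xyy = 0.000000, Gamma_yxx = 0.000000, Gamma_yxy = 0.000000, Gamma_yyy = 0.000000; k1 = (-0.250000, -0.500000, 0.000000, 0.000000)
  k2: at (x, y) = (0.925000, 0.850000), (dx/dtau, dy/dtau) = (-0.250000, -0.500000); Gamma_xxx = 0.000000, Gamma_xxy = 0.000000, Gamma_xyy = 0.000000, Gamma_yxx = 0.000000, Gamma_yxy = 0.000000, Gamma_yyy = 0.000000; k2 = (-0.250000, -0.500000, 0.000000, 0.000000)
  k3: at (x, y) = (0.925000, 0.850000), (dx/dtau, dy/dtau) = (-0.250000, -0.500000); Gamma_xxx = 0.000000, Gamma_xxy = 0.000000, Gamma_xyy = 0.000000, Gamma_yxx = 0.000000, Gamma_yxy = 0.000000, Gamma_yyy = 0.000000; k3 = (-0.250000, -0.500000, 0.000000, 0.000000)
  k4: at (x, y) = (0.900000, 0.800000), (dx/dtau, dy/dtau) = (-0.250000, -0.500000); Gamma_xxx = 0.000000, Gamma_xxy = 0.000000, Gamma_xyy = 0.000000, Gamma_yxx = 0.000000, Gamma_yxy = 0.000000, Gamma_yyy = 0.000000; k4 = (-0.250000, -0.500000, 0.000000, 0.000000)
  Y <- Y + (h/6)(k1 + 2k2 + 2k3 + k4): x = 0.9000, y = 0.8000, dx/dtau = -0.2500, dy/dtau = -0.5000
step 3:
  k1: at (x, y) = (0.900000, 0.800000), (dx/dtau, dy/dtau) = (-0.250000, -0.500000); Gamma_xxx = 0.000000, Gamma_xxy = 0.000000, Gamma_xyy = 0.000000, Gamma_yxx = 0.000000, Gamma_yxy = 0.000000, Gamma_yyy = 0.000000; k1 = (-0.250000, -0.500000, 0.000000, 0.000000)
  k2: at (x, y) = (0.875000, 0.750000), (dx/dtau, dy/dtau) = (-0.250000, -0.500000); Gamma_xxx = 0.000000, Gamma_xxy = 0.000000, Gamma_xyy = 0.000000, Gamma_yxx = 0.000000, Gamma_yxy = 0.000000, Gamma_yyy = 0.000000; k2 = (-0.250000, -0.500000, 0.000000, 0.000000)
  k3: at (x, y) = (0.875000, 0.750000), (dx/dtau, dy/dtau) = (-0.250000, -0.500000); Gamma_xxx = 0.000000, Gamma_xxy = 0.000000, Gamma_xyy = 0.000000, Gamma_yxx = 0.000000, Gamma_yxy = 0.000000, Gamma_yyy = 0.000000; k3 = (-0.250000, -0.500000, 0.000000, 0.000000)
  k4: at (x, y) = (0.850000, 0.700000), (dx/dtau, dy/dtau) = (-0.250000, -0.500000); Gamma_xxx = 0.000000, Gamma_xxy = 0.000000, Gamma_xyy = 0.000000, Gamma_yxx = 0.000000, Gamma_yxy = 0.000000, Gamma_yyy = 0.000000; k4 = (-0.250000, -0.500000, 0.000000, 0.000000)
  Y <- Y + (h/6)(k1 + 2k2 + 2k3 + k4): x = 0.8500, y = 0.7000, dx/dtau = -0.2500, dy/dtau = -0.5000
step 4:
  k1: at (x, y) = (0.850000, 0.700000), (dx/dtau, dy/dtau) = (-0.250000, -0.500000); Gamma_xxx = 0.000000, Gamma_xxy = 0.000000, Gamma_xyy = 0.000000, Gamma_yxx = 0.000000, Gamma_yxy = 0.000000, Gamma_yyy = 0.000000; k1 = (-0.250000, -0.500000, 0.000000, 0.000000)
  k2: at (x, y) = (0.825000, 0.650000), (dx/dtau, dy/dtau) = (-0.250000, -0.500000); Gamma_xxx = 0.000000, Gamma_xxy = 0.000000, Gamma_xyy = 0.000000, Gamma_yxx = 0.000000, Gamma_yxy = 0.000000, Gamma_yyy = 0.000000; k2 = (-0.250000, -0.500000, 0.000000, 0.000000)
  k3: at (x, y) = (0.825000, 0.650000), (dx/dtau, dy/dtau) = (-0.250000, -0.500000); Gamma_xxx = 0.000000, Gamma_xxy = 0.000000, Gamma_xyy = 0.000000, Gamma_yxx = 0.000000, Gamma_yxy = 0.000000, Gamma_yyy = 0.000000; k3 = (-0.250000, -0.500000, 0.000000, 0.000000)
  k4: at (x, y) = (0.800000, 0.600000), (dx/dtau, dy/dtau) = (-0.250000, -0.500000); Gamma_xxx = 0.000000, Gamma_xxy = 0.000000, Gamma_xyy = 0.000000, Gamma_yxx = 0.000000, Gamma_yxy = 0.000000, Gamma_yyy = 0.000000; k4 = (-0.250000, -0.500000, 0.000000, 0.000000)
  Y <- Y + (h/6)(k1 + 2k2 + 2k3 + k4): x = 0.8000, y = 0.6000, dx/dtau = -0.2500, dy/dtau = -0.5000

Answer: x = 0.8000, y = 0.6000, dx/dtau = -0.2500, dy/dtau = -0.5000


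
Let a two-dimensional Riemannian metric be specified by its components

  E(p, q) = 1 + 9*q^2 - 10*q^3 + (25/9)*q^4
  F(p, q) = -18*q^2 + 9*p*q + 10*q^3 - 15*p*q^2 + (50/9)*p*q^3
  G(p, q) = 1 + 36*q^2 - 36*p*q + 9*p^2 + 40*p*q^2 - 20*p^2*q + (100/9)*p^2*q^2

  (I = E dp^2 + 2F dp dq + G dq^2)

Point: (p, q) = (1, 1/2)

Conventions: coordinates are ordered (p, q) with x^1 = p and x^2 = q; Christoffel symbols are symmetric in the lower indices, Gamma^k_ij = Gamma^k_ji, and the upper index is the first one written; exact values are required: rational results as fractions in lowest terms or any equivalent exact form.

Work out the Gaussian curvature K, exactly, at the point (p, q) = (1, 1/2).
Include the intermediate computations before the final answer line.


E = 313/144, F = -65/36, G = 34/9, EG - F^2 = 713/144 at the point
E_p = 0, E_q = 26/9, F_p = 13/9, F_q = -37/3, G_p = -40/9, G_q = 280/9
E_qq = -11/3, F_pq = -11/6, G_pp = 32/9
Compute both Brioschi determinants and normalise by (EG - F^2)^2.
M1 = [[-E_qq/2 + F_pq - G_pp/2, E_p/2, F_p - E_q/2], [F_q - G_p/2, E, F], [G_q/2, F, G]] = [[-16/9, 0, 0], [-91/9, 313/144, -65/36], [140/9, -65/36, 34/9]]; det M1 = -713/81
M2 = [[0, E_q/2, G_p/2], [E_q/2, E, F], [G_p/2, F, G]] = [[0, 13/9, -20/9], [13/9, 313/144, -65/36], [-20/9, -65/36, 34/9]]; det M2 = -569/81
det M1 - det M2 = -16/9; K = -16/9 / (713/144)^2 = -36864/508369

Answer: K = -36864/508369


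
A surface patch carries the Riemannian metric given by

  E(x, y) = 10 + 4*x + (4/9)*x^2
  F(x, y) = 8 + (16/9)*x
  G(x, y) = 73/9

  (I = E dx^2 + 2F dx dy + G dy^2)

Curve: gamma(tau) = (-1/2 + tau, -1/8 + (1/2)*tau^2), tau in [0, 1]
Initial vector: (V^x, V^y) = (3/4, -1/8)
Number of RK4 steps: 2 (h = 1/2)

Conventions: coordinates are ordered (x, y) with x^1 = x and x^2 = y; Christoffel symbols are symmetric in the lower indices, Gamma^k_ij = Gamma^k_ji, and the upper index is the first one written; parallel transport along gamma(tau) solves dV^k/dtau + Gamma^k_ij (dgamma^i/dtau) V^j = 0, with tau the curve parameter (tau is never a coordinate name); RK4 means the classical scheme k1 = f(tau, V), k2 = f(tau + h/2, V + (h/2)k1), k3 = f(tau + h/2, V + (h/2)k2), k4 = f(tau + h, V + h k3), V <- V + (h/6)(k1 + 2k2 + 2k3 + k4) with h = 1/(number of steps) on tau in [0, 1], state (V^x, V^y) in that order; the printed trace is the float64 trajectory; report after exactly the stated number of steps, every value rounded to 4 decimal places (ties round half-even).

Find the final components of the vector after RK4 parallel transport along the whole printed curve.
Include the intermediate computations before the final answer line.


gamma'(tau) = (1, tau); f(tau, V)^k = -Gamma^k_ij(gamma(tau)) gamma'^i(tau) V^j; h = 1/2; intermediate values shown to 6 dp
curve data and Christoffel symbols at the stage parameters:
  tau = 0.000000: gamma = (-0.500000, -0.125000), gamma' = (1.000000, 0.000000); Gamma_xxx = 0.116788, Gamma_xxy = 0.000000, Gamma_xyy = 0.000000, Gamma_yxx = 0.116788, Gamma_yxy = 0.000000, Gamma_yyy = 0.000000
  tau = 0.250000: gamma = (-0.250000, -0.093750), gamma' = (1.000000, 0.250000); Gamma_xxx = 0.117040, Gamma_xxy = 0.000000, Gamma_xyy = 0.000000, Gamma_yxx = 0.110155, Gamma_yxy = 0.000000, Gamma_yyy = 0.000000
  tau = 0.500000: gamma = (0.000000, 0.000000), gamma' = (1.000000, 0.500000); Gamma_xxx = 0.116883, Gamma_xxy = 0.000000, Gamma_xyy = 0.000000, Gamma_yxx = 0.103896, Gamma_yxy = 0.000000, Gamma_yyy = 0.000000
  tau = 0.750000: gamma = (0.250000, 0.156250), gamma' = (1.000000, 0.750000); Gamma_xxx = 0.116386, Gamma_xxy = 0.000000, Gamma_xyy = 0.000000, Gamma_yxx = 0.098009, Gamma_yxy = 0.000000, Gamma_yyy = 0.000000
  tau = 1.000000: gamma = (0.500000, 0.375000), gamma' = (1.000000, 1.000000); Gamma_xxx = 0.115607, Gamma_xxy = 0.000000, Gamma_xyy = 0.000000, Gamma_yxx = 0.092486, Gamma_yxy = 0.000000, Gamma_yyy = 0.000000
step 0: V^x = 0.7500, V^y = -0.1250
step 1: k1 = (-0.087591, -0.087591), k2 = (-0.085217, -0.080204), k3 = (-0.085286, -0.080269), k4 = (-0.082678, -0.073492); V <- V + (h/6)(k1 + 2k2 + 2k3 + k4): V^x = 0.7074, V^y = -0.1652
step 2: k1 = (-0.082682, -0.073495), k2 = (-0.079925, -0.067305), k3 = (-0.080005, -0.067373), k4 = (-0.077155, -0.061724); V <- V + (h/6)(k1 + 2k2 + 2k3 + k4): V^x = 0.6674, V^y = -0.1989

Answer: V^x = 0.6674, V^y = -0.1989


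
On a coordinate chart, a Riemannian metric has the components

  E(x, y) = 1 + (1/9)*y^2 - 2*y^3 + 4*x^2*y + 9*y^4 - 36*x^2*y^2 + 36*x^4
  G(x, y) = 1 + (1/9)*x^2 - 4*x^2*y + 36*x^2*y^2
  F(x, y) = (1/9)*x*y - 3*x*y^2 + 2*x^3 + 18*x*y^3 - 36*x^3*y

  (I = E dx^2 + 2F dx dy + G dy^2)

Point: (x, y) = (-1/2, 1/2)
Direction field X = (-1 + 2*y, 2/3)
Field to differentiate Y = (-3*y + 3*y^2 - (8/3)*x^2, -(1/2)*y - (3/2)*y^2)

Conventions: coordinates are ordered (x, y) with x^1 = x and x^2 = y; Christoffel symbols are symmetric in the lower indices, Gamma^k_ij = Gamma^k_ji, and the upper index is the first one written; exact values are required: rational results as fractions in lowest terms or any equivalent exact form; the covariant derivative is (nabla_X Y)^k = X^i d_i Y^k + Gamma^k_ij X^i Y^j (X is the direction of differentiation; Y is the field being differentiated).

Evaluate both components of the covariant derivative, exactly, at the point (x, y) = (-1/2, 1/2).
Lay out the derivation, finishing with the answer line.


E = 265/144, F = 11/9, G = 25/9 at the point
E_x = -11, E_y = -44/9, F_x = -94/9, F_y = -29/36, G_x = -64/9, G_y = 8
EG - F^2 = 521/144;  g^inv = (144/521) * [[25/9, -11/9], [-11/9, 265/144]]
first-kind symbols [ij,l] = (1/2)(d_i g_jl + d_j g_il - d_l g_ij): [xx,x] = E_x/2 = -11/2, [xx,y] = F_x - E_y/2 = -8, [xy,x] = E_y/2 = -22/9, [xy,y] = G_x/2 = -32/9, [yy,x] = F_y - G_x/2 = 11/4, [yy,y] = G_y/2 = 4
Gamma^x_ij = (G*[ij,x] - F*[ij,y])/(EG - F^2), Gamma^y_ij = (E*[ij,y] - F*[ij,x])/(EG - F^2)
Gamma_xxx = -792/521, Gamma_xxy = -352/521, Gamma_xyy = 396/521, Gamma_yxx = -1152/521, Gamma_yxy = -512/521, Gamma_yyy = 576/521
X = (0, 2/3), Y = (-17/12, -5/8) at the point

Answer: (nabla_X Y)^x = 1507/4689, (nabla_X Y)^y = -4060/4689


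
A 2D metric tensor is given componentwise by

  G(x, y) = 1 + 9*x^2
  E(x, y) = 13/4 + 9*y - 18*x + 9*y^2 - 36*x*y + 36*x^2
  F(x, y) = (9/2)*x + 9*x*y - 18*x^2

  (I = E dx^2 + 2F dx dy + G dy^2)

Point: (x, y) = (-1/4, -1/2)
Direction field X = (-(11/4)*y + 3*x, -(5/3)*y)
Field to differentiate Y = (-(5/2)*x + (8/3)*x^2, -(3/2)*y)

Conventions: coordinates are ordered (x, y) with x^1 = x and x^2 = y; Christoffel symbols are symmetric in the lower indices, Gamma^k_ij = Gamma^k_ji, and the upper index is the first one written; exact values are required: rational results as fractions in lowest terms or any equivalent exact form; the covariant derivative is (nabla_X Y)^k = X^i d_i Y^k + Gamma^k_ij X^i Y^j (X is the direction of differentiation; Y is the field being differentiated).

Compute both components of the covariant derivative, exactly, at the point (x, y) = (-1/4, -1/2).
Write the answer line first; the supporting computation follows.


Answer: (nabla_X Y)^x = -6535/2928, (nabla_X Y)^y = -325/244

E = 13/4, F = -9/8, G = 25/16 at the point
E_x = -18, E_y = 9, F_x = 9, F_y = -9/4, G_x = -9/2, G_y = 0
EG - F^2 = 61/16;  g^inv = (16/61) * [[25/16, 9/8], [9/8, 13/4]]
first-kind symbols [ij,l] = (1/2)(d_i g_jl + d_j g_il - d_l g_ij): [xx,x] = E_x/2 = -9, [xx,y] = F_x - E_y/2 = 9/2, [xy,x] = E_y/2 = 9/2, [xy,y] = G_x/2 = -9/4, [yy,x] = F_y - G_x/2 = 0, [yy,y] = G_y/2 = 0
Gamma^x_ij = (G*[ij,x] - F*[ij,y])/(EG - F^2), Gamma^y_ij = (E*[ij,y] - F*[ij,x])/(EG - F^2)
Gamma_xxx = -144/61, Gamma_xxy = 72/61, Gamma_xyy = 0, Gamma_yxx = 72/61, Gamma_yxy = -36/61, Gamma_yyy = 0
X = (5/8, 5/6), Y = (19/24, 3/4) at the point


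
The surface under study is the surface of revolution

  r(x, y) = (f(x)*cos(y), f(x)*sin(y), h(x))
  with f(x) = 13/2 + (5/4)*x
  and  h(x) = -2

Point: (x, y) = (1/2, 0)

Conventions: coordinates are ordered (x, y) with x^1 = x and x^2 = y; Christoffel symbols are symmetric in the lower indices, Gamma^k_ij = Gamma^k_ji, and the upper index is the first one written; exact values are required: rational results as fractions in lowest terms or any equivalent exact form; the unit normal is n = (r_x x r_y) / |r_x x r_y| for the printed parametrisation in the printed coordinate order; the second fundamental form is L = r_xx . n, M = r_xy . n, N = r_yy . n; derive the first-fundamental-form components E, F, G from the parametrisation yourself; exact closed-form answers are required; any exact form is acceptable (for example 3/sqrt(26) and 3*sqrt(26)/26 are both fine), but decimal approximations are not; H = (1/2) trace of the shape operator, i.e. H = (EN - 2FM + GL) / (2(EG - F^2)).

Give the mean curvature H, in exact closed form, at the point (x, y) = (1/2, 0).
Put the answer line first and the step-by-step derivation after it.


Answer: H = 0

f = 57/8, f' = 5/4, f'' = 0, h' = 0, h'' = 0
E = 25/16, F = 0, G = 3249/64; answer radicand W^2 = 25/16
unnormalised second-form numerators: l = 0, m = 0, n = 0; L = l/sqrt(25/16), and similarly M = m/sqrt(W^2), N = n/sqrt(W^2)
H = (E*n - 2*F*m + G*l) / (2*(EG - F^2)*sqrt(W^2)); E*n - 2*F*m + G*l = 0, EG - F^2 = 81225/1024, so H = (0)/sqrt(25/16)


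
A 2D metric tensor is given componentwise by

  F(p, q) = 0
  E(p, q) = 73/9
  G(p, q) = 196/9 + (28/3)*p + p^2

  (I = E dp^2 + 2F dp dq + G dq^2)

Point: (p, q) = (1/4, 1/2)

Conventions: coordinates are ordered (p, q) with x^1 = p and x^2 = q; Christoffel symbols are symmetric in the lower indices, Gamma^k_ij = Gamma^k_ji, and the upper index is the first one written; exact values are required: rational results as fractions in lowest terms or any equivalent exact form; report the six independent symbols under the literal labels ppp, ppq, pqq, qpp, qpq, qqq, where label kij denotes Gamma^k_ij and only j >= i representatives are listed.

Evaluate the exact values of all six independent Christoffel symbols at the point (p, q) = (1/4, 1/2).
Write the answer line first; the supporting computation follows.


Answer: Gamma_ppp = 0, Gamma_ppq = 0, Gamma_pqq = -177/292, Gamma_qpp = 0, Gamma_qpq = 12/59, Gamma_qqq = 0

E = 73/9, F = 0, G = 3481/144 at the point
E_p = 0, E_q = 0, F_p = 0, F_q = 0, G_p = 59/6, G_q = 0
EG - F^2 = 254113/1296;  g^inv = (1296/254113) * [[3481/144, 0], [0, 73/9]]
first-kind symbols [ij,l] = (1/2)(d_i g_jl + d_j g_il - d_l g_ij): [pp,p] = E_p/2 = 0, [pp,q] = F_p - E_q/2 = 0, [pq,p] = E_q/2 = 0, [pq,q] = G_p/2 = 59/12, [qq,p] = F_q - G_p/2 = -59/12, [qq,q] = G_q/2 = 0
Gamma^p_ij = (G*[ij,p] - F*[ij,q])/(EG - F^2), Gamma^q_ij = (E*[ij,q] - F*[ij,p])/(EG - F^2)


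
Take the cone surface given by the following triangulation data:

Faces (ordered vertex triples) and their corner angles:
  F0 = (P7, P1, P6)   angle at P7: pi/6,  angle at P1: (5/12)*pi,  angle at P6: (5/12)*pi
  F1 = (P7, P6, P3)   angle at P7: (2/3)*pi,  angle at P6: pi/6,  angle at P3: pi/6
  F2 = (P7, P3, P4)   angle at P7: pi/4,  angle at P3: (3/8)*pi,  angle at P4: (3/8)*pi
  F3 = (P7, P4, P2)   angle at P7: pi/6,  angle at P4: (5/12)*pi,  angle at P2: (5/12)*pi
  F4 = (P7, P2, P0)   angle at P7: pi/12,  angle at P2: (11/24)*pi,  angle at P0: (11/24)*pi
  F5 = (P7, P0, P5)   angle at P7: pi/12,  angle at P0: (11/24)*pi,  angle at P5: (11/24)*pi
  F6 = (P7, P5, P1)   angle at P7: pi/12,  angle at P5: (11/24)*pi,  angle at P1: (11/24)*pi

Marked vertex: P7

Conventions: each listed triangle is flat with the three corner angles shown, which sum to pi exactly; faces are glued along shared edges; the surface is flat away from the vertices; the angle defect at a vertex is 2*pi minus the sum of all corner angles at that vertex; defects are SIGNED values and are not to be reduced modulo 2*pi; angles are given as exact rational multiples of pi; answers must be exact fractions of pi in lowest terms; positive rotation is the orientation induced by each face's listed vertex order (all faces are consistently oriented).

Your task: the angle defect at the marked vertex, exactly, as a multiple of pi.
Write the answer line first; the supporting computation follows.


Answer: defect(P7) = pi/2

Sum of corner angles at P7: (3/2)*pi
defect = 2*pi - (3/2)*pi


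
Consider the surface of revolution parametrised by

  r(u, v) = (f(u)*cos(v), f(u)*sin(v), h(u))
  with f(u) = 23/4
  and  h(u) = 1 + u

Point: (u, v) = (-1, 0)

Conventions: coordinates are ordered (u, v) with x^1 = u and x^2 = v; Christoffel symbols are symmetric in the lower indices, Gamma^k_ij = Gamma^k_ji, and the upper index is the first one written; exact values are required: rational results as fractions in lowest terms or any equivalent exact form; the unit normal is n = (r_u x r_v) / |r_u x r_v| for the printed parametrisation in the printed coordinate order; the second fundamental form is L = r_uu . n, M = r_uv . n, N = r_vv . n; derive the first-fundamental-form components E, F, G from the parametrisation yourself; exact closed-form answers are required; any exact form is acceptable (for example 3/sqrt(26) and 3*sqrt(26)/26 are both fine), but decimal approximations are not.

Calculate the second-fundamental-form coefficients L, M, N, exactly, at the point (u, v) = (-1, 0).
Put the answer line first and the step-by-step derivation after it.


Answer: L = 0, M = 0, N = 23/4

f = 23/4, f' = 0, f'' = 0, h' = 1, h'' = 0
E = 1, F = 0, G = 529/16; answer radicand W^2 = 1
unnormalised second-form numerators: l = 0, m = 0, n = 23/4; L = l/sqrt(1), and similarly M = m/sqrt(W^2), N = n/sqrt(W^2)


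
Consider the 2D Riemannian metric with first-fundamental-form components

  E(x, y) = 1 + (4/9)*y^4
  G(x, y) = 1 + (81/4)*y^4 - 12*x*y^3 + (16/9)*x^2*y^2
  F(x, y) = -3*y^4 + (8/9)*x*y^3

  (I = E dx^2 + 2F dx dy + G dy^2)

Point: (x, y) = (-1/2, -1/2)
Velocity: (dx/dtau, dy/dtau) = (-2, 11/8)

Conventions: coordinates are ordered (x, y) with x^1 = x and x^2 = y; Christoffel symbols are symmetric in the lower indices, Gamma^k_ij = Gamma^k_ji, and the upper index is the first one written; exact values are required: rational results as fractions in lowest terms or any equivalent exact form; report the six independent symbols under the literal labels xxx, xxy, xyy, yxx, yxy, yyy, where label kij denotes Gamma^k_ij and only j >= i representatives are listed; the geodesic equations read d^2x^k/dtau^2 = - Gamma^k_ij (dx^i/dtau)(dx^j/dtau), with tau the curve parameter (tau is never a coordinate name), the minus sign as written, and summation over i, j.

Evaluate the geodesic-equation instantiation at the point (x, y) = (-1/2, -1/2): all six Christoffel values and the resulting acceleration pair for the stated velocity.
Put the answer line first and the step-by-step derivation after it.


Answer: Gamma_xxx = 0, Gamma_xxy = -64/953, Gamma_xyy = 368/953, Gamma_yxx = 0, Gamma_yxy = 304/953, Gamma_yyy = -1748/953; accelerations (d^2x/dtau^2, d^2y/dtau^2) = (-4191/3812, 79629/15248)

E = 37/36, F = -19/144, G = 937/576 at the point
E_x = 0, E_y = -2/9, F_x = -1/9, F_y = 7/6, G_x = 19/18, G_y = -437/72
EG - F^2 = 953/576;  g^inv = (576/953) * [[937/576, 19/144], [19/144, 37/36]]
first-kind symbols [ij,l] = (1/2)(d_i g_jl + d_j g_il - d_l g_ij): [xx,x] = E_x/2 = 0, [xx,y] = F_x - E_y/2 = 0, [xy,x] = E_y/2 = -1/9, [xy,y] = G_x/2 = 19/36, [yy,x] = F_y - G_x/2 = 23/36, [yy,y] = G_y/2 = -437/144
Gamma^x_ij = (G*[ij,x] - F*[ij,y])/(EG - F^2), Gamma^y_ij = (E*[ij,y] - F*[ij,x])/(EG - F^2)
Gamma_xxx = 0, Gamma_xxy = -64/953, Gamma_xyy = 368/953, Gamma_yxx = 0, Gamma_yxy = 304/953, Gamma_yyy = -1748/953
d^2x/dtau^2 = -(Gamma_xxx*(-2)^2 + 2*Gamma_xxy*(-2)*(11/8) + Gamma_xyy*(11/8)^2) = -4191/3812
d^2y/dtau^2 = -(Gamma_yxx*(-2)^2 + 2*Gamma_yxy*(-2)*(11/8) + Gamma_yyy*(11/8)^2) = 79629/15248


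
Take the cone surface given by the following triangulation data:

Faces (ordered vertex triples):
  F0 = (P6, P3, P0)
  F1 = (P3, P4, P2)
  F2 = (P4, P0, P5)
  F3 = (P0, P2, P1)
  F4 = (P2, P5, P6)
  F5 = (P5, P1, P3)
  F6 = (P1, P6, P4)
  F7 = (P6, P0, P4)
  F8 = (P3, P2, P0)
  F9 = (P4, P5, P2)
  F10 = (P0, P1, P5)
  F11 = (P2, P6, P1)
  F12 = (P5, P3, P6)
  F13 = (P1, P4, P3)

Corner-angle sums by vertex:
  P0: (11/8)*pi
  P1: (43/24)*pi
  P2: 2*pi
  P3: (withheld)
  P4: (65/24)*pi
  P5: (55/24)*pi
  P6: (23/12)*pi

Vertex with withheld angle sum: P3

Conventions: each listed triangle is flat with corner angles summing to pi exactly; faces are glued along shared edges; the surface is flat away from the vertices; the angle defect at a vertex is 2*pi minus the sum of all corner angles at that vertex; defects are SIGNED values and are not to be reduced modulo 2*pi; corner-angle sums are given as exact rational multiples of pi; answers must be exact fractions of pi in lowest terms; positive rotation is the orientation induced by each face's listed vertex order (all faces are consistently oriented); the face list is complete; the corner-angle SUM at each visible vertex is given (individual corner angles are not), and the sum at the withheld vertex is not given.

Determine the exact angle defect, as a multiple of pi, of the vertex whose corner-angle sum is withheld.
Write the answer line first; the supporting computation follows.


Answer: defect(P3) = pi/12

V = 7, E = 21, F = 14; chi = V - E + F = 0
Gauss-Bonnet: total defect = 2*pi*chi = 0; visible defects sum to -pi/12


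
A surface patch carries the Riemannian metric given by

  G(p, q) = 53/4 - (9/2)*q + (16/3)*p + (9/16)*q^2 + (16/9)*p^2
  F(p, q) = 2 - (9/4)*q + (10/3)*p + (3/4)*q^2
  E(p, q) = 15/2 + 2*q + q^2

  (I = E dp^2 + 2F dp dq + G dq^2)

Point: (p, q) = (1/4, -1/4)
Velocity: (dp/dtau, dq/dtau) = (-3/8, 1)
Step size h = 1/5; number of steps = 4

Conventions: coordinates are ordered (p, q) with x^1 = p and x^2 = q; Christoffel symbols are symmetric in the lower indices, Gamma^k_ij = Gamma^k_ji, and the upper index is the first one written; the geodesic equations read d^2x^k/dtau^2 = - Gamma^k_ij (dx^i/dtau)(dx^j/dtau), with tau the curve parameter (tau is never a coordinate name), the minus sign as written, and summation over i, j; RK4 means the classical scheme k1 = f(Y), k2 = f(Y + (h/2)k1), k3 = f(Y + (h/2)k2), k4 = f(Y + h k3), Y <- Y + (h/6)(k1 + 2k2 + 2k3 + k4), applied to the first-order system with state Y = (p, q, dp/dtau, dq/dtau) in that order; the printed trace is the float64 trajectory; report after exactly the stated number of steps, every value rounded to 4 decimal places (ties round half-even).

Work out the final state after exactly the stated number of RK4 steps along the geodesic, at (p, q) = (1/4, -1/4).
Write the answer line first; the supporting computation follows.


Answer: p = 0.1853, q = 0.5794, dp/dtau = 0.1648, dq/dtau = 1.0649

f(Y) = (dp/dtau, dq/dtau, -Gamma^p_ij Y'^i Y'^j, -Gamma^q_ij Y'^i Y'^j) with the Gammas evaluated at the stage position; h = 0.200000; intermediate values shown to 6 dp
step 0: p = 0.2500, q = -0.2500, dp/dtau = -0.3750, dq/dtau = 1.0000
step 1:
  k1: at (p, q) = (0.250000, -0.250000), (dp/dtau, dq/dtau) = (-0.375000, 1.000000); Gamma_ppp = -0.088829, Gamma_ppq = 0.011789, Gamma_pqq = -0.826137, Gamma_qpp = 0.182228, Gamma_qpq = 0.193668, Gamma_qqq = 0.028605; k1 = (-0.375000, 1.000000, 0.847470, 0.091020)
  k2: at (p, q) = (0.212500, -0.150000), (dp/dtau, dq/dtau) = (-0.290253, 1.009102); Gamma_ppp = -0.076019, Gamma_ppq = 0.035526, Gamma_pqq = -0.764390, Gamma_qpp = 0.179269, Gamma_qpq = 0.193755, Gamma_qqq = 0.000444; k2 = (-0.290253, 1.009102, 0.805583, 0.097945)
  k3: at (p, q) = (0.220975, -0.149090), (dp/dtau, dq/dtau) = (-0.294442, 1.009794); Gamma_ppp = -0.076479, Gamma_ppq = 0.034739, Gamma_pqq = -0.766916, Gamma_qpp = 0.178873, Gamma_qpq = 0.194240, Gamma_qqq = 0.002297; k3 = (-0.294442, 1.009794, 0.809301, 0.097655)
  k4: at (p, q) = (0.191112, -0.048041), (dp/dtau, dq/dtau) = (-0.213140, 1.019531); Gamma_ppp = -0.065264, Gamma_ppq = 0.055817, Gamma_pqq = -0.711217, Gamma_qpp = 0.175969, Gamma_qpq = 0.196067, Gamma_qqq = -0.022225; k4 = (-0.213140, 1.019531, 0.766493, 0.100319)
  Y <- Y + (h/6)(k1 + 2k2 + 2k3 + k4): p = 0.1914, q = -0.0481, dp/dtau = -0.2135, dq/dtau = 1.0194
step 2:
  k1: at (p, q) = (0.191416, -0.048089), (dp/dtau, dq/dtau) = (-0.213542, 1.019418); Gamma_ppp = -0.065288, Gamma_ppq = 0.055776, Gamma_pqq = -0.711334, Gamma_qpp = 0.175957, Gamma_qpq = 0.196080, Gamma_qqq = -0.022146; k1 = (-0.213542, 1.019418, 0.766489, 0.100360)
  k2: at (p, q) = (0.170061, 0.053853), (dp/dtau, dq/dtau) = (-0.136893, 1.029454); Gamma_ppp = -0.055626, Gamma_ppq = 0.074291, Gamma_pqq = -0.661302, Gamma_qpp = 0.172945, Gamma_qpq = 0.199542, Gamma_qqq = -0.043022; k2 = (-0.136893, 1.029454, 0.722813, 0.098594)
  k3: at (p, q) = (0.177726, 0.054856), (dp/dtau, dq/dtau) = (-0.141261, 1.029277); Gamma_ppp = -0.056005, Gamma_ppq = 0.073669, Gamma_pqq = -0.663093, Gamma_qpp = 0.172525, Gamma_qpq = 0.199914, Gamma_qqq = -0.041436; k3 = (-0.141261, 1.029277, 0.725028, 0.098589)
  k4: at (p, q) = (0.163163, 0.157766), (dp/dtau, dq/dtau) = (-0.068537, 1.039136); Gamma_ppp = -0.047670, Gamma_ppq = 0.090023, Gamma_pqq = -0.617212, Gamma_qpp = 0.169305, Gamma_qpq = 0.204727, Gamma_qqq = -0.059289; k4 = (-0.068537, 1.039136, 0.679514, 0.092386)
  Y <- Y + (h/6)(k1 + 2k2 + 2k3 + k4): p = 0.1635, q = 0.1578, dp/dtau = -0.0688, dq/dtau = 1.0390
step 3:
  k1: at (p, q) = (0.163469, 0.157778), (dp/dtau, dq/dtau) = (-0.068819, 1.038988); Gamma_ppp = -0.047687, Gamma_ppq = 0.089995, Gamma_pqq = -0.617288, Gamma_qpp = 0.169288, Gamma_qpq = 0.204739, Gamma_qqq = -0.059223; k1 = (-0.068819, 1.038988, 0.679456, 0.092408)
  k2: at (p, q) = (0.156587, 0.261677), (dp/dtau, dq/dtau) = (-0.000874, 1.048229); Gamma_ppp = -0.040637, Gamma_ppq = 0.104221, Gamma_pqq = -0.575360, Gamma_qpp = 0.165693, Gamma_qpq = 0.210799, Gamma_qqq = -0.073980; k2 = (-0.000874, 1.048229, 0.632387, 0.081674)
  k3: at (p, q) = (0.163382, 0.262601), (dp/dtau, dq/dtau) = (-0.005581, 1.047156); Gamma_ppp = -0.040950, Gamma_ppq = 0.103697, Gamma_pqq = -0.576663, Gamma_qpp = 0.165275, Gamma_qpq = 0.211053, Gamma_qqq = -0.072609; k3 = (-0.005581, 1.047156, 0.633545, 0.082080)
  k4: at (p, q) = (0.162353, 0.367209), (dp/dtau, dq/dtau) = (0.057890, 1.055404); Gamma_ppp = -0.034993, Gamma_ppq = 0.116043, Gamma_pqq = -0.537747, Gamma_qpp = 0.161263, Gamma_qpq = 0.218061, Gamma_qqq = -0.084764; k4 = (0.057890, 1.055404, 0.584922, 0.067230)
  Y <- Y + (h/6)(k1 + 2k2 + 2k3 + k4): p = 0.1627, q = 0.3673, dp/dtau = 0.0577, dq/dtau = 1.0552
step 4:
  k1: at (p, q) = (0.162675, 0.367283), (dp/dtau, dq/dtau) = (0.057722, 1.055227); Gamma_ppp = -0.035006, Gamma_ppq = 0.116021, Gamma_pqq = -0.537792, Gamma_qpp = 0.161241, Gamma_qpq = 0.218073, Gamma_qqq = -0.084703; k1 = (0.057722, 1.055227, 0.584816, 0.067214)
  k2: at (p, q) = (0.168447, 0.472806), (dp/dtau, dq/dtau) = (0.116204, 1.061948); Gamma_ppp = -0.030092, Gamma_ppq = 0.126492, Gamma_pqq = -0.501793, Gamma_qpp = 0.156649, Gamma_qpq = 0.225915, Gamma_qqq = -0.094154; k2 = (0.116204, 1.061948, 0.535076, 0.048309)
  k3: at (p, q) = (0.174295, 0.473478), (dp/dtau, dq/dtau) = (0.111230, 1.060058); Gamma_ppp = -0.030344, Gamma_ppq = 0.126035, Gamma_pqq = -0.502788, Gamma_qpp = 0.156263, Gamma_qpq = 0.226045, Gamma_qqq = -0.092982; k3 = (0.111230, 1.060058, 0.535648, 0.049247)
  k4: at (p, q) = (0.184921, 0.579295), (dp/dtau, dq/dtau) = (0.164852, 1.065076); Gamma_ppp = -0.026290, Gamma_ppq = 0.134813, Gamma_pqq = -0.469162, Gamma_qpp = 0.151122, Gamma_qpq = 0.234404, Gamma_qqq = -0.100182; k4 = (0.164852, 1.065076, 0.485584, 0.027225)
  Y <- Y + (h/6)(k1 + 2k2 + 2k3 + k4): p = 0.1853, q = 0.5794, dp/dtau = 0.1648, dq/dtau = 1.0649
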